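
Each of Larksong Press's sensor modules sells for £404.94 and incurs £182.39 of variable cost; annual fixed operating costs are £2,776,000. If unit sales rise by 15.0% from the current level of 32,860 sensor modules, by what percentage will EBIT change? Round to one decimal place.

At 32,860 units, contribution = 32,860 × £222.55 = £7,312,993.00.
Operating income = contribution − fixed costs = £7,312,993.00 − £2,776,000 = £4,536,993.00.
So DOL = total CM / EBIT = £7,312,993.00 / £4,536,993.00 = 1.6119.
Operating income changes by 1.6119 × +15.0% = +24.2%.

+24.2%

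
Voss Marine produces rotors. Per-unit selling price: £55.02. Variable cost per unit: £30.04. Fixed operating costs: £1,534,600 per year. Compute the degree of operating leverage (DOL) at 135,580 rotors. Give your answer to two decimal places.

At 135,580 units, contribution = 135,580 × £24.98 = £3,386,788.40.
Subtracting fixed costs: EBIT = £3,386,788.40 − £1,534,600 = £1,852,188.40.
So DOL = total CM / EBIT = £3,386,788.40 / £1,852,188.40 = 1.8285.

1.83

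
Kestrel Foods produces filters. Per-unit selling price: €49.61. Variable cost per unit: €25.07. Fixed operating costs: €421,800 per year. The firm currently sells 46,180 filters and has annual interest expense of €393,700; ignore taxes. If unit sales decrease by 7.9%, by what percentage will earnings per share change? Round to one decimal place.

-28.2%

Contribution at this volume is 46,180 × €24.54 = €1,133,257.20.
EBIT = €1,133,257.20 − €421,800 = €711,457.20.
Interest = €393,700.00, so EBIT − I = €317,757.20.
DCL = total CM / (EBIT − I) = €1,133,257.20 / €317,757.20 = 3.5664.
%ΔEPS = DCL × %ΔSales = 3.5664 × -7.9% = -28.2%.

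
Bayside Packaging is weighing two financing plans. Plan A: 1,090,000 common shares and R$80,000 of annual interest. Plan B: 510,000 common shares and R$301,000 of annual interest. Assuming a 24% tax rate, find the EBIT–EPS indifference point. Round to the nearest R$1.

R$495,328

At indifference, (EBIT − 80,000)(1 − t)/1,090,000 = (EBIT − 301,000)(1 − t)/510,000.
Cancelling (1 − t) and cross-multiplying: 510,000·(EBIT − 80,000) = 1,090,000·(EBIT − 301,000).
Solving, EBIT = (301,000·1,090,000 − 80,000·510,000) / (1,090,000 − 510,000) = 287,290,000,000 / 580,000 = 495,327.59.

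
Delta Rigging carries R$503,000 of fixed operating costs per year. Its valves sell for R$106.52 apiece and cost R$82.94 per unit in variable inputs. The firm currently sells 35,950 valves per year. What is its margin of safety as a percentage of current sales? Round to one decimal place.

Contribution margin per unit = R$106.52 − R$82.94 = R$23.58. Break-even units = R$503,000 ÷ R$23.58 = 21,331.64; break-even revenue = 21,331.64 × R$106.52 = R$2,272,245.97.
Current sales = 35,950 × R$106.52 = R$3,829,394.00.
Margin of safety = (R$3,829,394.00 − R$2,272,245.97) ÷ R$3,829,394.00 = 40.7%.

40.7%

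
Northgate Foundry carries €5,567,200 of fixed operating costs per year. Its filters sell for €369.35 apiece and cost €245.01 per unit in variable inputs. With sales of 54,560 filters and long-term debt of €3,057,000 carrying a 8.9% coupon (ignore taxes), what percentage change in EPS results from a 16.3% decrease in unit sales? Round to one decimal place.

-117.0%

Contribution at this volume is 54,560 × €124.34 = €6,783,990.40.
Operating income = contribution − fixed costs = €6,783,990.40 − €5,567,200 = €1,216,790.40.
After interest of €272,073.00, pre-tax earnings = €944,717.40.
Degree of combined leverage = contribution ÷ (EBIT − I) = €6,783,990.40 ÷ €944,717.40 = 7.1810.
%ΔEPS = DCL × %ΔSales = 7.1810 × -16.3% = -117.0%.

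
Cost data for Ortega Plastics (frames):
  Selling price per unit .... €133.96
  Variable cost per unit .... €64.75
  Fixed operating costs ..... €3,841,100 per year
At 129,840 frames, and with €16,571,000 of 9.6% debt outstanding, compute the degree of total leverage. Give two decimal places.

2.53

At 129,840 units, contribution = 129,840 × €69.21 = €8,986,226.40.
EBIT = €8,986,226.40 − €3,841,100 = €5,145,126.40. Interest = €1,590,816.00.
DOL = €8,986,226.40 ÷ €5,145,126.40 = 1.7466; DFL = €5,145,126.40 ÷ €3,554,310.40 = 1.4476.
Combined leverage = 1.7466 × 1.4476 = 2.5284.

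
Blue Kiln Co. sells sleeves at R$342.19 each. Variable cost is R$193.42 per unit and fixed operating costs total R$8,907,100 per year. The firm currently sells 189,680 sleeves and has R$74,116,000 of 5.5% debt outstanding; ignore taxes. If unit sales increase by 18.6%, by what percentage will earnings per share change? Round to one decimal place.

+34.5%

At 189,680 units, contribution = 189,680 × R$148.77 = R$28,218,693.60.
Operating income = contribution − fixed costs = R$28,218,693.60 − R$8,907,100 = R$19,311,593.60.
After interest of R$4,076,380.00, pre-tax earnings = R$15,235,213.60.
DCL = total CM / (EBIT − I) = R$28,218,693.60 / R$15,235,213.60 = 1.8522.
%ΔEPS = DCL × %ΔSales = 1.8522 × +18.6% = +34.5%.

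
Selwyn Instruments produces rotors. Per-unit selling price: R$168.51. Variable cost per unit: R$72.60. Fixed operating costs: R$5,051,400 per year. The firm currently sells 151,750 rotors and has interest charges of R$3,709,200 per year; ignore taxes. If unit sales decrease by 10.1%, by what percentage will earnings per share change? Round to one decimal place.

-25.4%

At 151,750 units, contribution = 151,750 × R$95.91 = R$14,554,342.50.
Subtracting fixed costs: EBIT = R$14,554,342.50 − R$5,051,400 = R$9,502,942.50.
After interest of R$3,709,200.00, pre-tax earnings = R$5,793,742.50.
Degree of combined leverage = contribution ÷ (EBIT − I) = R$14,554,342.50 ÷ R$5,793,742.50 = 2.5121.
EPS therefore changes by 2.5121 × (-10.1%) = -25.4%.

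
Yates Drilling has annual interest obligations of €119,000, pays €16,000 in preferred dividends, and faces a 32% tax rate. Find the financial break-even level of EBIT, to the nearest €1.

Grossing the preferred dividend up to pre-tax terms: €16,000 / (1 − 0.32) = €23,529.41.
EPS = 0 when EBIT covers interest plus the pre-tax preferred burden: €119,000 + €23,529.41 = €142,529.41.

€142,529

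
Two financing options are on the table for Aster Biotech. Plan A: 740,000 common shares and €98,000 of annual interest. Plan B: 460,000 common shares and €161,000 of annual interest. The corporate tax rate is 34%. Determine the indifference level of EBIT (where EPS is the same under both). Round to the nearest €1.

At indifference, (EBIT − 98,000)(1 − t)/740,000 = (EBIT − 161,000)(1 − t)/460,000.
The (1 − t) factor cancels: (EBIT − 98,000) × 460,000 = (EBIT − 161,000) × 740,000.
Solving, EBIT = (161,000·740,000 − 98,000·460,000) / (740,000 − 460,000) = 74,060,000,000 / 280,000 = 264,500.00.

€264,500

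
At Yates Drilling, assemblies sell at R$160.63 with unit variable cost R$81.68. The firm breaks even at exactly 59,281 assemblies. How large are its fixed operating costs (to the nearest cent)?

Contribution margin per unit = R$160.63 − R$81.68 = R$78.95.
Since BE = FC / CM, FC = 59,281 × R$78.95 = R$4,680,234.95.

R$4,680,234.95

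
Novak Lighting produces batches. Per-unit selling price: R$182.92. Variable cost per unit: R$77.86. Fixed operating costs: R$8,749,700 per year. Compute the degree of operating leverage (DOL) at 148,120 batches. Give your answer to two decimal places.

At 148,120 units, contribution = 148,120 × R$105.06 = R$15,561,487.20.
EBIT = R$15,561,487.20 − R$8,749,700 = R$6,811,787.20.
So DOL = total CM / EBIT = R$15,561,487.20 / R$6,811,787.20 = 2.2845.

2.28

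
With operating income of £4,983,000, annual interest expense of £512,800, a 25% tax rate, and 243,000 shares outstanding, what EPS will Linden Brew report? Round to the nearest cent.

Pre-tax income = £4,983,000 − £512,800.00 = £4,470,200.00.
After tax at 25%: net income = £4,470,200.00 × 0.75 = £3,352,650.00.
Per share: £3,352,650.00 / 243,000 shares = £13.80.

£13.80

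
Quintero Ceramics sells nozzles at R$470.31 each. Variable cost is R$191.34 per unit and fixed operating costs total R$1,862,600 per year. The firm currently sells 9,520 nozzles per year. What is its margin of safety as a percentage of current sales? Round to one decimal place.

Each unit contributes R$470.31 − R$191.34 = R$278.97. Break-even units = R$1,862,600 ÷ R$278.97 = 6,676.70; break-even revenue = 6,676.70 × R$470.31 = R$3,140,120.46.
Current sales = 9,520 × R$470.31 = R$4,477,351.20.
Margin of safety = (R$4,477,351.20 − R$3,140,120.46) ÷ R$4,477,351.20 = 29.9%.

29.9%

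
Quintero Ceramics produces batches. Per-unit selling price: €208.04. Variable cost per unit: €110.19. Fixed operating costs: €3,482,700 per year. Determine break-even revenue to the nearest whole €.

CM per unit = €208.04 − €110.19 = €97.85; CM ratio = €97.85 / €208.04 = 0.4703.
Break-even revenue = fixed costs × price ÷ CM = €3,482,700 × €208.04 ÷ €97.85 = €7,404,608.

€7,404,608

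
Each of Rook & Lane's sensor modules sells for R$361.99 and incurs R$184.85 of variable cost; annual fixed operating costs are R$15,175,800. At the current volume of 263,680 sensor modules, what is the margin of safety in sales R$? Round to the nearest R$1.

Contribution margin per unit = R$361.99 − R$184.85 = R$177.14. Break-even units = R$15,175,800 ÷ R$177.14 = 85,671.22; break-even revenue = 85,671.22 × R$361.99 = R$31,012,125.11.
Current sales = 263,680 × R$361.99 = R$95,449,523.20.
Margin of safety = R$95,449,523.20 − R$31,012,125.11 = R$64,437,398.

R$64,437,398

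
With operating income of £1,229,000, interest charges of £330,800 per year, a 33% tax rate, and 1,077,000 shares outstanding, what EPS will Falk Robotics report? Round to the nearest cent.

Interest = £330,800.00, so EBT = £1,229,000 − £330,800.00 = £898,200.00.
After tax at 33%: net income = £898,200.00 × 0.67 = £601,794.00.
EPS = £601,794.00 ÷ 1,077,000 = £0.56.

£0.56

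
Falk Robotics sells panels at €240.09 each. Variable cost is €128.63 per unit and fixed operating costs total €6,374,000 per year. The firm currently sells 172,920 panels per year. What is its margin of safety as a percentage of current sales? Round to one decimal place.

66.9%

Contribution margin per unit = €240.09 − €128.63 = €111.46. Break-even units = €6,374,000 ÷ €111.46 = 57,186.43; break-even revenue = 57,186.43 × €240.09 = €13,729,891.08.
Current sales = 172,920 × €240.09 = €41,516,362.80.
Margin of safety = (€41,516,362.80 − €13,729,891.08) ÷ €41,516,362.80 = 66.9%.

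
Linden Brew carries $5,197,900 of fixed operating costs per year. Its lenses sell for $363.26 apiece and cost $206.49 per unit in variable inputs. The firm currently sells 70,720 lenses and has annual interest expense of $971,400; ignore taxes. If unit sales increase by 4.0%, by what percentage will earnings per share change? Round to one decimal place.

+9.0%

Total contribution margin = 70,720 × $156.77 = $11,086,774.40.
EBIT = $11,086,774.40 − $5,197,900 = $5,888,874.40.
After interest of $971,400.00, pre-tax earnings = $4,917,474.40.
Degree of combined leverage = contribution ÷ (EBIT − I) = $11,086,774.40 ÷ $4,917,474.40 = 2.2546.
%ΔEPS = DCL × %ΔSales = 2.2546 × +4.0% = +9.0%.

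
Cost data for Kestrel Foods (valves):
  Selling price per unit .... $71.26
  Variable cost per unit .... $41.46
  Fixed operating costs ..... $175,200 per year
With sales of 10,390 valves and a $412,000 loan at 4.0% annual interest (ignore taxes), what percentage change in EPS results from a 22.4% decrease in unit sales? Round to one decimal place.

-58.8%

At 10,390 units, contribution = 10,390 × $29.80 = $309,622.00.
EBIT = $309,622.00 − $175,200 = $134,422.00.
After interest of $16,480.00, pre-tax earnings = $117,942.00.
Degree of combined leverage = contribution ÷ (EBIT − I) = $309,622.00 ÷ $117,942.00 = 2.6252.
%ΔEPS = DCL × %ΔSales = 2.6252 × -22.4% = -58.8%.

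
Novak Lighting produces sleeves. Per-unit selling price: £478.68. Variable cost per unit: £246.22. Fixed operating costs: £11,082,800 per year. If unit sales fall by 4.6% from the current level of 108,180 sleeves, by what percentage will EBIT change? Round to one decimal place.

-8.2%

Total contribution margin = 108,180 × £232.46 = £25,147,522.80.
Subtracting fixed costs: EBIT = £25,147,522.80 − £11,082,800 = £14,064,722.80.
Degree of operating leverage = £25,147,522.80 / £14,064,722.80 = 1.7880.
Operating income changes by 1.7880 × -4.6% = -8.2%.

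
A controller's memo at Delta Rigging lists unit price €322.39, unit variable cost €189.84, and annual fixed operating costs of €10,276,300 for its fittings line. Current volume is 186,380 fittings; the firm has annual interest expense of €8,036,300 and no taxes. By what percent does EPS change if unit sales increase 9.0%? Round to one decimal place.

+34.8%

Contribution at this volume is 186,380 × €132.55 = €24,704,669.00.
EBIT = €24,704,669.00 − €10,276,300 = €14,428,369.00.
Interest = €8,036,300.00, so EBIT − I = €6,392,069.00.
Degree of combined leverage = contribution ÷ (EBIT − I) = €24,704,669.00 ÷ €6,392,069.00 = 3.8649.
%ΔEPS = DCL × %ΔSales = 3.8649 × +9.0% = +34.8%.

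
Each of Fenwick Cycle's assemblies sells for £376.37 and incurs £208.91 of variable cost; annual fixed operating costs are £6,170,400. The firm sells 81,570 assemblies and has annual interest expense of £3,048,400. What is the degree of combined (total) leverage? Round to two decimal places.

3.08

At 81,570 units, contribution = 81,570 × £167.46 = £13,659,712.20.
Operating income = contribution − fixed costs = £13,659,712.20 − £6,170,400 = £7,489,312.20. Interest = £3,048,400.00.
DOL = £13,659,712.20 ÷ £7,489,312.20 = 1.8239; DFL = £7,489,312.20 ÷ £4,440,912.20 = 1.6864.
DCL = DOL × DFL = 1.8239 × 1.6864 = 3.0758.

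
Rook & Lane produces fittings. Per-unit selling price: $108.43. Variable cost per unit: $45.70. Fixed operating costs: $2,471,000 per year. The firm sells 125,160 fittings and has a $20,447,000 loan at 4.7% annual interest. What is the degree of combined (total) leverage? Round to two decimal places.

1.78

At 125,160 units, contribution = 125,160 × $62.73 = $7,851,286.80.
Subtracting fixed costs: EBIT = $7,851,286.80 − $2,471,000 = $5,380,286.80. Interest = $961,009.00, so EBIT − I = $4,419,277.80.
DCL = contribution ÷ (EBIT − I) = $7,851,286.80 ÷ $4,419,277.80 = 1.7766.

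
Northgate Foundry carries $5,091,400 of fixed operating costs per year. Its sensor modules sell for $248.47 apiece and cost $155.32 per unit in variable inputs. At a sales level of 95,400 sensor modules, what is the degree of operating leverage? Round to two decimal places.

At 95,400 units, contribution = 95,400 × $93.15 = $8,886,510.00.
Operating income = contribution − fixed costs = $8,886,510.00 − $5,091,400 = $3,795,110.00.
So DOL = total CM / EBIT = $8,886,510.00 / $3,795,110.00 = 2.3416.

2.34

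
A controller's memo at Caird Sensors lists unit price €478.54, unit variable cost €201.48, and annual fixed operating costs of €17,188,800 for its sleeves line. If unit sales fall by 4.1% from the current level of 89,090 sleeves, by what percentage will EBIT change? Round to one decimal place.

-13.5%

Total contribution margin = 89,090 × €277.06 = €24,683,275.40.
Operating income = contribution − fixed costs = €24,683,275.40 − €17,188,800 = €7,494,475.40.
So DOL = total CM / EBIT = €24,683,275.40 / €7,494,475.40 = 3.2935.
%ΔEBIT = DOL × %ΔSales = 3.2935 × -4.1% = -13.5%.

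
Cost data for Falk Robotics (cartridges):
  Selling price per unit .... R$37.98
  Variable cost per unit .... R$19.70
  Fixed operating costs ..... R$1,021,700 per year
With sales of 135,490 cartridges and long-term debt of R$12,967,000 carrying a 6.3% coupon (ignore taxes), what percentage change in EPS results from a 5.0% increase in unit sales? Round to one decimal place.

Total contribution margin = 135,490 × R$18.28 = R$2,476,757.20.
EBIT = R$2,476,757.20 − R$1,021,700 = R$1,455,057.20.
After interest of R$816,921.00, pre-tax earnings = R$638,136.20.
Degree of combined leverage = contribution ÷ (EBIT − I) = R$2,476,757.20 ÷ R$638,136.20 = 3.8812.
%ΔEPS = DCL × %ΔSales = 3.8812 × +5.0% = +19.4%.

+19.4%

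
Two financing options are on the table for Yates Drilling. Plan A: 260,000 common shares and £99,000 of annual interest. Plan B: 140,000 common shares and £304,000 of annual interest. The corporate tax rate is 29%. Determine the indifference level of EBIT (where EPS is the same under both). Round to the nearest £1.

At indifference, (EBIT − 99,000)(1 − t)/260,000 = (EBIT − 304,000)(1 − t)/140,000.
The (1 − t) factor cancels: (EBIT − 99,000) × 140,000 = (EBIT − 304,000) × 260,000.
EBIT × (260,000 − 140,000) = 304,000 × 260,000 − 99,000 × 140,000 = 65,180,000,000, so EBIT = 65,180,000,000 ÷ 120,000 = 543,166.67.

£543,167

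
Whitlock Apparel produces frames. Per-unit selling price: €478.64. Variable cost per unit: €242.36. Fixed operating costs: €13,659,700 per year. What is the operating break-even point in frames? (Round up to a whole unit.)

Unit CM = price − variable cost = €478.64 − €242.36 = €236.28.
Break-even volume = fixed costs ÷ CM per unit = €13,659,700 ÷ €236.28 = 57,811.49, so 57,812 frames.

57,812 frames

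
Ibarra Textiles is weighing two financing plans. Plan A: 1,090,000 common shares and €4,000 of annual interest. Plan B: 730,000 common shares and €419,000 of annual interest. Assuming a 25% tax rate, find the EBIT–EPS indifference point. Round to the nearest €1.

At indifference, (EBIT − 4,000)(1 − t)/1,090,000 = (EBIT − 419,000)(1 − t)/730,000.
The (1 − t) factor cancels: (EBIT − 4,000) × 730,000 = (EBIT − 419,000) × 1,090,000.
EBIT × (1,090,000 − 730,000) = 419,000 × 1,090,000 − 4,000 × 730,000 = 453,790,000,000, so EBIT = 453,790,000,000 ÷ 360,000 = 1,260,527.78.

€1,260,528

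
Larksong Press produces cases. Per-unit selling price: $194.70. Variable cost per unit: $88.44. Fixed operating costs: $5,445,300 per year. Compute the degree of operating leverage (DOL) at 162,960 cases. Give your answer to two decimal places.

1.46

At 162,960 units, contribution = 162,960 × $106.26 = $17,316,129.60.
Subtracting fixed costs: EBIT = $17,316,129.60 − $5,445,300 = $11,870,829.60.
Degree of operating leverage = $17,316,129.60 / $11,870,829.60 = 1.4587.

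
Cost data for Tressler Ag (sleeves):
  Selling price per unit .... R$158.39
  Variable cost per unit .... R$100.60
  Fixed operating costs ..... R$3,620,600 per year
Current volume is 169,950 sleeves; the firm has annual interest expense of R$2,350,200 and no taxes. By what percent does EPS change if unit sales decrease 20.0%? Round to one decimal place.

-51.0%

Total contribution margin = 169,950 × R$57.79 = R$9,821,410.50.
Operating income = contribution − fixed costs = R$9,821,410.50 − R$3,620,600 = R$6,200,810.50.
Interest = R$2,350,200.00, so EBIT − I = R$3,850,610.50.
DCL = total CM / (EBIT − I) = R$9,821,410.50 / R$3,850,610.50 = 2.5506.
%ΔEPS = DCL × %ΔSales = 2.5506 × -20.0% = -51.0%.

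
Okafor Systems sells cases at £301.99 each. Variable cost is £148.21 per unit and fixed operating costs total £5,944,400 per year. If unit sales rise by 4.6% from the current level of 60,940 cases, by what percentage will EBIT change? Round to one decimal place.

+12.6%

Contribution at this volume is 60,940 × £153.78 = £9,371,353.20.
EBIT = £9,371,353.20 − £5,944,400 = £3,426,953.20.
So DOL = total CM / EBIT = £9,371,353.20 / £3,426,953.20 = 2.7346.
%ΔEBIT = DOL × %ΔSales = 2.7346 × +4.6% = +12.6%.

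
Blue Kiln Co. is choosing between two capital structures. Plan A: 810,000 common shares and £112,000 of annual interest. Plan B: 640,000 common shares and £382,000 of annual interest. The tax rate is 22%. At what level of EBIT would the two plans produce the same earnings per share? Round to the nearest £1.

£1,398,471

At indifference, (EBIT − 112,000)(1 − t)/810,000 = (EBIT − 382,000)(1 − t)/640,000.
Cancelling (1 − t) and cross-multiplying: 640,000·(EBIT − 112,000) = 810,000·(EBIT − 382,000).
Solving, EBIT = (382,000·810,000 − 112,000·640,000) / (810,000 − 640,000) = 237,740,000,000 / 170,000 = 1,398,470.59.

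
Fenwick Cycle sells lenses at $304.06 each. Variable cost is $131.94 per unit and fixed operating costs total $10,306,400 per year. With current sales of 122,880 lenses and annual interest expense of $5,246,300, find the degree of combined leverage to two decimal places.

3.78

Contribution at this volume is 122,880 × $172.12 = $21,150,105.60.
Operating income = contribution − fixed costs = $21,150,105.60 − $10,306,400 = $10,843,705.60. Interest = $5,246,300.00.
DOL = $21,150,105.60 ÷ $10,843,705.60 = 1.9505; DFL = $10,843,705.60 ÷ $5,597,405.60 = 1.9373.
DCL = DOL × DFL = 1.9505 × 1.9373 = 3.7787.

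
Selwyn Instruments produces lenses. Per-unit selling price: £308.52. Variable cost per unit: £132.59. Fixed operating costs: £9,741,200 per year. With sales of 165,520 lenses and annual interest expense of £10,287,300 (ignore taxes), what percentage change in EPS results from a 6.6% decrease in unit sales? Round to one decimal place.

Total contribution margin = 165,520 × £175.93 = £29,119,933.60.
Operating income = contribution − fixed costs = £29,119,933.60 − £9,741,200 = £19,378,733.60.
After interest of £10,287,300.00, pre-tax earnings = £9,091,433.60.
DCL = total CM / (EBIT − I) = £29,119,933.60 / £9,091,433.60 = 3.2030.
%ΔEPS = DCL × %ΔSales = 3.2030 × -6.6% = -21.1%.

-21.1%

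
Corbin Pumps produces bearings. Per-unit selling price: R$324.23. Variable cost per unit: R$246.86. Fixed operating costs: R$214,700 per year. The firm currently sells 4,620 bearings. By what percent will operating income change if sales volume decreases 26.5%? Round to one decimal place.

Contribution at this volume is 4,620 × R$77.37 = R$357,449.40.
EBIT = R$357,449.40 − R$214,700 = R$142,749.40.
DOL = contribution ÷ EBIT = R$357,449.40 ÷ R$142,749.40 = 2.5040.
Operating income changes by 2.5040 × -26.5% = -66.4%.

-66.4%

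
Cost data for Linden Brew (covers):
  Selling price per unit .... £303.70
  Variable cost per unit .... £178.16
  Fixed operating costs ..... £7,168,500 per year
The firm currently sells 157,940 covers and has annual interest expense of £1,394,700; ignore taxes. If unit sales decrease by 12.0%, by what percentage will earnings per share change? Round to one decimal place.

-21.1%

At 157,940 units, contribution = 157,940 × £125.54 = £19,827,787.60.
Subtracting fixed costs: EBIT = £19,827,787.60 − £7,168,500 = £12,659,287.60.
After interest of £1,394,700.00, pre-tax earnings = £11,264,587.60.
Degree of combined leverage = contribution ÷ (EBIT − I) = £19,827,787.60 ÷ £11,264,587.60 = 1.7602.
EPS therefore changes by 1.7602 × (-12.0%) = -21.1%.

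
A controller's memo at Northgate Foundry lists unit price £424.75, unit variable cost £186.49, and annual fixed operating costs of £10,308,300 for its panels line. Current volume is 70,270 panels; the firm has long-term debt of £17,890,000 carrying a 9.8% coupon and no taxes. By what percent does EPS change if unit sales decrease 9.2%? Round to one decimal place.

Contribution at this volume is 70,270 × £238.26 = £16,742,530.20.
Operating income = contribution − fixed costs = £16,742,530.20 − £10,308,300 = £6,434,230.20.
Interest = £1,753,220.00, so EBIT − I = £4,681,010.20.
DCL = total CM / (EBIT − I) = £16,742,530.20 / £4,681,010.20 = 3.5767.
%ΔEPS = DCL × %ΔSales = 3.5767 × -9.2% = -32.9%.

-32.9%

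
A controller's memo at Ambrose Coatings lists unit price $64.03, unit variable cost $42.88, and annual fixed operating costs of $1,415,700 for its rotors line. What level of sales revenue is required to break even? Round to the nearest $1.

$4,285,923

CM per unit = $64.03 − $42.88 = $21.15; CM ratio = $21.15 / $64.03 = 0.3303.
Break-even revenue = fixed costs × price ÷ CM = $1,415,700 × $64.03 ÷ $21.15 = $4,285,923.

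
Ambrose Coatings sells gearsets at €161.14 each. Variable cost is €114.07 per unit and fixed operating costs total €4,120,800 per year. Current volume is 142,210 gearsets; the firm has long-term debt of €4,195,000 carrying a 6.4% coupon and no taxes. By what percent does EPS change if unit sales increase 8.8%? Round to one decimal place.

+25.6%

Total contribution margin = 142,210 × €47.07 = €6,693,824.70.
EBIT = €6,693,824.70 − €4,120,800 = €2,573,024.70.
Interest = €268,480.00, so EBIT − I = €2,304,544.70.
DCL = total CM / (EBIT − I) = €6,693,824.70 / €2,304,544.70 = 2.9046.
EPS therefore changes by 2.9046 × (+8.8%) = +25.6%.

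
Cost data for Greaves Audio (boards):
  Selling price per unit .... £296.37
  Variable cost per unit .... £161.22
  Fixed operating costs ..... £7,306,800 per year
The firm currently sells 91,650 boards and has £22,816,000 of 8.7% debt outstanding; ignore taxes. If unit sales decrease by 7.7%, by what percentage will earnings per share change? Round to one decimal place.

Contribution at this volume is 91,650 × £135.15 = £12,386,497.50.
EBIT = £12,386,497.50 − £7,306,800 = £5,079,697.50.
Interest = £1,984,992.00, so EBIT − I = £3,094,705.50.
Degree of combined leverage = contribution ÷ (EBIT − I) = £12,386,497.50 ÷ £3,094,705.50 = 4.0025.
EPS therefore changes by 4.0025 × (-7.7%) = -30.8%.

-30.8%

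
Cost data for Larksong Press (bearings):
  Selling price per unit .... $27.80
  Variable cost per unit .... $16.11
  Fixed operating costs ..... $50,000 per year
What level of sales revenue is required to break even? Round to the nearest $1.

$118,905

CM per unit = $27.80 − $16.11 = $11.69; CM ratio = $11.69 / $27.80 = 0.4205.
Break-even sales = FC ÷ CM ratio = $50,000 × $27.80 / $11.69 = $118,905.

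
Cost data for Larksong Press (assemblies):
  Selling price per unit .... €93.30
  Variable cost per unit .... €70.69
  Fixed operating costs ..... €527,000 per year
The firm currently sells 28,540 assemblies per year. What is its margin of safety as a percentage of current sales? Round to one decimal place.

Contribution margin per unit = €93.30 − €70.69 = €22.61. Break-even units = €527,000 ÷ €22.61 = 23,308.27; break-even revenue = 23,308.27 × €93.30 = €2,174,661.65.
Actual sales revenue = 28,540 × €93.30 = €2,662,782.00.
Margin of safety = (€2,662,782.00 − €2,174,661.65) ÷ €2,662,782.00 = 18.3%.

18.3%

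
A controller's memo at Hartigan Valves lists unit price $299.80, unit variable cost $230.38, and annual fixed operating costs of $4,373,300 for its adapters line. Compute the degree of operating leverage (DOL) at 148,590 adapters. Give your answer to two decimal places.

Total contribution margin = 148,590 × $69.42 = $10,315,117.80.
Operating income = contribution − fixed costs = $10,315,117.80 − $4,373,300 = $5,941,817.80.
So DOL = total CM / EBIT = $10,315,117.80 / $5,941,817.80 = 1.7360.

1.74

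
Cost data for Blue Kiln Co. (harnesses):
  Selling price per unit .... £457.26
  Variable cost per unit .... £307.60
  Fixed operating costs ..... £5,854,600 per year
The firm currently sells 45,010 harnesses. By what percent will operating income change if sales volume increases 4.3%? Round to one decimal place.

+32.9%

Contribution at this volume is 45,010 × £149.66 = £6,736,196.60.
EBIT = £6,736,196.60 − £5,854,600 = £881,596.60.
So DOL = total CM / EBIT = £6,736,196.60 / £881,596.60 = 7.6409.
Operating income changes by 7.6409 × +4.3% = +32.9%.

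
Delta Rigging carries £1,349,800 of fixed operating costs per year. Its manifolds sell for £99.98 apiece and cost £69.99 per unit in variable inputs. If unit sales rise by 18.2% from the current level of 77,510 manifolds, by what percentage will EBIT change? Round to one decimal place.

Total contribution margin = 77,510 × £29.99 = £2,324,524.90.
EBIT = £2,324,524.90 − £1,349,800 = £974,724.90.
So DOL = total CM / EBIT = £2,324,524.90 / £974,724.90 = 2.3848.
%ΔEBIT = DOL × %ΔSales = 2.3848 × +18.2% = +43.4%.

+43.4%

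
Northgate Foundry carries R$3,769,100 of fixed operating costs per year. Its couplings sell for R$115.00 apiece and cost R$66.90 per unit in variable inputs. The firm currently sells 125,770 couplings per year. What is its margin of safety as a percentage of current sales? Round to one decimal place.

Unit CM = price − variable cost = R$115.00 − R$66.90 = R$48.10. Break-even units = R$3,769,100 ÷ R$48.10 = 78,359.67; break-even revenue = 78,359.67 × R$115.00 = R$9,011,361.75.
Actual sales revenue = 125,770 × R$115.00 = R$14,463,550.00.
Margin of safety = (R$14,463,550.00 − R$9,011,361.75) ÷ R$14,463,550.00 = 37.7%.

37.7%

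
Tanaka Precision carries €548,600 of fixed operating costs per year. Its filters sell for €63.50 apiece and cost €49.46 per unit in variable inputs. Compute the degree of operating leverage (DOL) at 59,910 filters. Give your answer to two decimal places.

Total contribution margin = 59,910 × €14.04 = €841,136.40.
EBIT = €841,136.40 − €548,600 = €292,536.40.
DOL = contribution ÷ EBIT = €841,136.40 ÷ €292,536.40 = 2.8753.

2.88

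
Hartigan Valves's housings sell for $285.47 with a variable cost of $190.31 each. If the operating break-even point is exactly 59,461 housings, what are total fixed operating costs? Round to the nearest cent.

$5,658,308.76

Contribution margin per unit = $285.47 − $190.31 = $95.16.
Fixed costs = break-even units × CM = 59,461 × $95.16 = $5,658,308.76.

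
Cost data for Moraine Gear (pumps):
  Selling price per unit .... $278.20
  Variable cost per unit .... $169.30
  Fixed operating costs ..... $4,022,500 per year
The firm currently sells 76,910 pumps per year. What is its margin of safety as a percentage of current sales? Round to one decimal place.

52.0%

Each unit contributes $278.20 − $169.30 = $108.90. Break-even units = $4,022,500 ÷ $108.90 = 36,937.56; break-even revenue = 36,937.56 × $278.20 = $10,276,028.47.
Actual sales revenue = 76,910 × $278.20 = $21,396,362.00.
Margin of safety = ($21,396,362.00 − $10,276,028.47) ÷ $21,396,362.00 = 52.0%.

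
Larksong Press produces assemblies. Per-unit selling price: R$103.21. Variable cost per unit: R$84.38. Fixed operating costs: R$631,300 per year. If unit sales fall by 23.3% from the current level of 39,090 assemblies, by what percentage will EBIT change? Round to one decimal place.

Total contribution margin = 39,090 × R$18.83 = R$736,064.70.
Operating income = contribution − fixed costs = R$736,064.70 − R$631,300 = R$104,764.70.
DOL = contribution ÷ EBIT = R$736,064.70 ÷ R$104,764.70 = 7.0259.
Operating income changes by 7.0259 × -23.3% = -163.7%.

-163.7%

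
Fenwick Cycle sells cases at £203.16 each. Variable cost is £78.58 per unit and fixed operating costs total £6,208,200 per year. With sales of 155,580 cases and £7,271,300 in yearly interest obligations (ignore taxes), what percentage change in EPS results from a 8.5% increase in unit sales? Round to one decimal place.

Contribution at this volume is 155,580 × £124.58 = £19,382,156.40.
Operating income = contribution − fixed costs = £19,382,156.40 − £6,208,200 = £13,173,956.40.
After interest of £7,271,300.00, pre-tax earnings = £5,902,656.40.
DCL = total CM / (EBIT − I) = £19,382,156.40 / £5,902,656.40 = 3.2836.
%ΔEPS = DCL × %ΔSales = 3.2836 × +8.5% = +27.9%.

+27.9%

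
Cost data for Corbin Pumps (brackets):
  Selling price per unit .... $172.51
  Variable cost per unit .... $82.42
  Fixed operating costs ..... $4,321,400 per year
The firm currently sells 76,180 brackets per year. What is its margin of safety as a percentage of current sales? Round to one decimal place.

Unit CM = price − variable cost = $172.51 − $82.42 = $90.09. Break-even units = $4,321,400 ÷ $90.09 = 47,967.59; break-even revenue = 47,967.59 × $172.51 = $8,274,888.60.
Actual sales revenue = 76,180 × $172.51 = $13,141,811.80.
Margin of safety = ($13,141,811.80 − $8,274,888.60) ÷ $13,141,811.80 = 37.0%.

37.0%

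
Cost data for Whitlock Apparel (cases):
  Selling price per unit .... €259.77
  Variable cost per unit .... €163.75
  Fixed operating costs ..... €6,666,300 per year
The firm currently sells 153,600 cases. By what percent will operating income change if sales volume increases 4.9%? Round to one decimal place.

Contribution at this volume is 153,600 × €96.02 = €14,748,672.00.
Operating income = contribution − fixed costs = €14,748,672.00 − €6,666,300 = €8,082,372.00.
So DOL = total CM / EBIT = €14,748,672.00 / €8,082,372.00 = 1.8248.
So EBIT moves 1.8248 × (+4.9%) = +8.9%.

+8.9%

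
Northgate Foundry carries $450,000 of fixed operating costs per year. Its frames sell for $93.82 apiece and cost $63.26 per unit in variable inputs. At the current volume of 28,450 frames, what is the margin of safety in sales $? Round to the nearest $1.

$1,287,667

Unit CM = price − variable cost = $93.82 − $63.26 = $30.56. Break-even units = $450,000 ÷ $30.56 = 14,725.13; break-even revenue = 14,725.13 × $93.82 = $1,381,511.78.
Current sales = 28,450 × $93.82 = $2,669,179.00.
Margin of safety = $2,669,179.00 − $1,381,511.78 = $1,287,667.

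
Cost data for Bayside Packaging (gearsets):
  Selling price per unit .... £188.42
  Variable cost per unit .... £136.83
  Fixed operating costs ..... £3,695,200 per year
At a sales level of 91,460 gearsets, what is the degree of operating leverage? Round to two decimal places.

Total contribution margin = 91,460 × £51.59 = £4,718,421.40.
Operating income = contribution − fixed costs = £4,718,421.40 − £3,695,200 = £1,023,221.40.
Degree of operating leverage = £4,718,421.40 / £1,023,221.40 = 4.6113.

4.61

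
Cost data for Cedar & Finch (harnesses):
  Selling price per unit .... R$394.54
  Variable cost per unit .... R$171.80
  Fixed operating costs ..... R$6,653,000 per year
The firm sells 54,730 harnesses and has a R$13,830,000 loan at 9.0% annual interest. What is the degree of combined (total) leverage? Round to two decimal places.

2.84

At 54,730 units, contribution = 54,730 × R$222.74 = R$12,190,560.20.
EBIT = R$12,190,560.20 − R$6,653,000 = R$5,537,560.20. Interest = R$1,244,700.00, so EBIT − I = R$4,292,860.20.
Degree of total leverage = total CM / (EBIT − interest) = R$12,190,560.20 / R$4,292,860.20 = 2.8397.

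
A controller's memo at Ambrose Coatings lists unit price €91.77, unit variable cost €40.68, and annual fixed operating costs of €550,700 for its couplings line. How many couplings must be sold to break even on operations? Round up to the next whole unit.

Contribution margin per unit = €91.77 − €40.68 = €51.09.
Units to break even: €550,700 ÷ €51.09 = 10,779.02, rounded up to 10,780.

10,780 couplings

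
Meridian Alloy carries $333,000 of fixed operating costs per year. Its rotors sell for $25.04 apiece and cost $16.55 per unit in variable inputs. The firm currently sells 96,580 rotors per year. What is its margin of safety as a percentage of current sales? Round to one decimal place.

59.4%

Unit CM = price − variable cost = $25.04 − $16.55 = $8.49. Break-even units = $333,000 ÷ $8.49 = 39,222.61; break-even revenue = 39,222.61 × $25.04 = $982,134.28.
Current sales = 96,580 × $25.04 = $2,418,363.20.
Margin of safety = ($2,418,363.20 − $982,134.28) ÷ $2,418,363.20 = 59.4%.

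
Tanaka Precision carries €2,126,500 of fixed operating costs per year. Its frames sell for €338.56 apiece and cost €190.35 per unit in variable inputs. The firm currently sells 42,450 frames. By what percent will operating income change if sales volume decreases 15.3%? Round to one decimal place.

Total contribution margin = 42,450 × €148.21 = €6,291,514.50.
Subtracting fixed costs: EBIT = €6,291,514.50 − €2,126,500 = €4,165,014.50.
DOL = contribution ÷ EBIT = €6,291,514.50 ÷ €4,165,014.50 = 1.5106.
So EBIT moves 1.5106 × (-15.3%) = -23.1%.

-23.1%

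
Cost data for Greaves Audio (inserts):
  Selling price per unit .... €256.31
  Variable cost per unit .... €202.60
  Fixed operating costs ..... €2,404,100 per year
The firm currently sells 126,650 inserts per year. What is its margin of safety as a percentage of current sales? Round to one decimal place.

64.7%

Unit CM = price − variable cost = €256.31 − €202.60 = €53.71. Break-even units = €2,404,100 ÷ €53.71 = 44,760.75; break-even revenue = 44,760.75 × €256.31 = €11,472,628.39.
Actual sales revenue = 126,650 × €256.31 = €32,461,661.50.
Margin of safety = (€32,461,661.50 − €11,472,628.39) ÷ €32,461,661.50 = 64.7%.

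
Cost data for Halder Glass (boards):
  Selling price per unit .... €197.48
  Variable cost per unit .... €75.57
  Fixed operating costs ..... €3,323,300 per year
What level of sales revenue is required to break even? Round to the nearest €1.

€5,383,359

CM per unit = €197.48 − €75.57 = €121.91; CM ratio = €121.91 / €197.48 = 0.6173.
Break-even revenue = fixed costs × price ÷ CM = €3,323,300 × €197.48 ÷ €121.91 = €5,383,359.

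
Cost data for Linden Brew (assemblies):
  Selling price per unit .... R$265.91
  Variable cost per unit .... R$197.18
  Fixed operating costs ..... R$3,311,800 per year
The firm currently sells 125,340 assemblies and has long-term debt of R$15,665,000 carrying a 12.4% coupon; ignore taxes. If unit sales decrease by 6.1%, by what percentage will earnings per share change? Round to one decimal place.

Contribution at this volume is 125,340 × R$68.73 = R$8,614,618.20.
Subtracting fixed costs: EBIT = R$8,614,618.20 − R$3,311,800 = R$5,302,818.20.
Interest = R$1,942,460.00, so EBIT − I = R$3,360,358.20.
Degree of combined leverage = contribution ÷ (EBIT − I) = R$8,614,618.20 ÷ R$3,360,358.20 = 2.5636.
%ΔEPS = DCL × %ΔSales = 2.5636 × -6.1% = -15.6%.

-15.6%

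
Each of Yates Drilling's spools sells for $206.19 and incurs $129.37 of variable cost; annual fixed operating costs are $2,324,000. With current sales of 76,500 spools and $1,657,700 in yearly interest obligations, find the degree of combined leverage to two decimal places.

3.10

Contribution at this volume is 76,500 × $76.82 = $5,876,730.00.
Subtracting fixed costs: EBIT = $5,876,730.00 − $2,324,000 = $3,552,730.00. Interest = $1,657,700.00.
DOL = $5,876,730.00 ÷ $3,552,730.00 = 1.6541; DFL = $3,552,730.00 ÷ $1,895,030.00 = 1.8748.
Combined leverage = 1.6541 × 1.8748 = 3.1011.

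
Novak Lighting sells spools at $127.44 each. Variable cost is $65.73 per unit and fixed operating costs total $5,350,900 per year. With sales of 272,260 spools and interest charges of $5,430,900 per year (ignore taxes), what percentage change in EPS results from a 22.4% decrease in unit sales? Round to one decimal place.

Contribution at this volume is 272,260 × $61.71 = $16,801,164.60.
Subtracting fixed costs: EBIT = $16,801,164.60 − $5,350,900 = $11,450,264.60.
Interest = $5,430,900.00, so EBIT − I = $6,019,364.60.
DCL = total CM / (EBIT − I) = $16,801,164.60 / $6,019,364.60 = 2.7912.
EPS therefore changes by 2.7912 × (-22.4%) = -62.5%.

-62.5%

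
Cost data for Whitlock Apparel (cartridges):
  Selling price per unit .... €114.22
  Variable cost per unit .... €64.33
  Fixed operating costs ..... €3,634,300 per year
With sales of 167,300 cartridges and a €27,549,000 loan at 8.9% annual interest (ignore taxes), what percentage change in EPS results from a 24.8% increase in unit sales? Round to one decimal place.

+91.6%

At 167,300 units, contribution = 167,300 × €49.89 = €8,346,597.00.
Operating income = contribution − fixed costs = €8,346,597.00 − €3,634,300 = €4,712,297.00.
After interest of €2,451,861.00, pre-tax earnings = €2,260,436.00.
Degree of combined leverage = contribution ÷ (EBIT − I) = €8,346,597.00 ÷ €2,260,436.00 = 3.6925.
EPS therefore changes by 3.6925 × (+24.8%) = +91.6%.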